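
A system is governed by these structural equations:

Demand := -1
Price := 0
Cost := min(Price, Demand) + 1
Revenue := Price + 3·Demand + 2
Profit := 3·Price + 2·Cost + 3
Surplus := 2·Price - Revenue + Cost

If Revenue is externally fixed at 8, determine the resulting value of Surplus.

Under do(Revenue=8), the mechanism Revenue := Price + 3·Demand + 2 is discarded; Revenue is fixed at 8.
Cost = min(Price, Demand) + 1  [with Price=0, Demand=-1]  = 0
Surplus = 2·Price - Revenue + Cost  [with Price=0, Revenue=8, Cost=0]  = -8

-8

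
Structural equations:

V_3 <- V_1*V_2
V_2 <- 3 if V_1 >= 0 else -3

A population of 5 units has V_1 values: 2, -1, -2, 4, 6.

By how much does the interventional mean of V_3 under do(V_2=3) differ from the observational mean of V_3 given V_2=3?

Under do(V_2=3), V_2's equation is replaced by V_2=3 for every unit. Per-unit V_3: 6, -3, -6, 12, 18. Mean = 5.4.
Observing V_2=3 restricts to units where V_2's equation naturally yields 3: V_1 ∈ {2, 4, 6}. In that subpopulation V_3 = 6, 12, 18, mean 12.
Difference = 5.4 − 12 = -6.6.

-6.6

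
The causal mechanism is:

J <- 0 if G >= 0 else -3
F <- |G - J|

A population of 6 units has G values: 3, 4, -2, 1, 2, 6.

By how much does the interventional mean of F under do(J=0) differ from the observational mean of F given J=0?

-0.2

Under do(J=0), J's equation is replaced by J=0 for every unit. Per-unit F: 3, 4, 2, 1, 2, 6. Mean = 3.
Observing J=0 restricts to units where J's equation naturally yields 0: G ∈ {3, 4, 1, 2, 6}. In that subpopulation F = 3, 4, 1, 2, 6, mean 3.2.
Difference = 3 − 3.2 = -0.2.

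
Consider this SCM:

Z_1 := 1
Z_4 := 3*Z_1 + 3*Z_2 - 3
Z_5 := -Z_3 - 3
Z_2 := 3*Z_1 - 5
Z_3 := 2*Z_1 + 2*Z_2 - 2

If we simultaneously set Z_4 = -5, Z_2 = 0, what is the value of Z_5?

The joint intervention fixes Z_4 = -5, Z_2 = 0, removing each variable's own equation.
Z_3 = 2*Z_1 + 2*Z_2 - 2  [with Z_1=1, Z_2=0]  = 0
Z_5 = -Z_3 - 3  [with Z_3=0]  = -3

-3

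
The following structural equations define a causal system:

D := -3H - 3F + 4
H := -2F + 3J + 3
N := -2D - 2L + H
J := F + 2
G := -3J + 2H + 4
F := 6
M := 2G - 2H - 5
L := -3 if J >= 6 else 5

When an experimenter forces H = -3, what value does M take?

The intervention breaks the incoming arrows to H: H := -2F + 3J + 3 no longer applies, and H = -3.
J = F + 2  [with F=6]  = 8
G = -3J + 2H + 4  [with J=8, H=-3]  = -26
M = 2G - 2H - 5  [with G=-26, H=-3]  = -51

-51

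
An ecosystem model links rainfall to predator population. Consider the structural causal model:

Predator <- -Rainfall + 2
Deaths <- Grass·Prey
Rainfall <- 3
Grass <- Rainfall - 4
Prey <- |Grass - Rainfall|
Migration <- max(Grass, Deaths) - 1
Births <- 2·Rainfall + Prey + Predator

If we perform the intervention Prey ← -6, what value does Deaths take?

6

The intervention breaks the incoming arrows to Prey: Prey <- |Grass - Rainfall| no longer applies, and Prey = -6.
Grass = Rainfall - 4  [with Rainfall=3]  = -1
Deaths = Grass·Prey  [with Grass=-1, Prey=-6]  = 6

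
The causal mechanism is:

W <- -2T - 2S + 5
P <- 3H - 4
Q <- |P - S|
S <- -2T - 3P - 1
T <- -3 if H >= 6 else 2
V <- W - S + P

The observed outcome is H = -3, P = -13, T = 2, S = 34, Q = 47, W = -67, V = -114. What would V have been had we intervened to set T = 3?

The intervention breaks the incoming arrows to T: T <- -3 if H >= 6 else 2 no longer applies, and T = 3.
P = 3H - 4  [with H=-3]  = -13
S = -2T - 3P - 1  [with T=3, P=-13]  = 32
W = -2T - 2S + 5  [with T=3, S=32]  = -65
V = W - S + P  [with W=-65, S=32, P=-13]  = -110

-110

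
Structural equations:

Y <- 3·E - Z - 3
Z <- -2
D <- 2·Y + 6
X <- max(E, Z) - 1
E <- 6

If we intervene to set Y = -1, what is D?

4

Intervening sets Y = -1 and removes its equation (Y <- 3·E - Z - 3).
D = 2·Y + 6  [with Y=-1]  = 4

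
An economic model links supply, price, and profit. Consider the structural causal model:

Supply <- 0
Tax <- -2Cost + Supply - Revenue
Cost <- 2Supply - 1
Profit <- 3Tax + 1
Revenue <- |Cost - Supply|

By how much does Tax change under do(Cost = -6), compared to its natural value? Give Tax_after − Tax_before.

5

Under do(Cost=-6), the mechanism Cost <- 2Supply - 1 is discarded; Cost is fixed at -6.
Revenue = |Cost - Supply|  [with Cost=-6, Supply=0]  = 6
Tax = -2Cost + Supply - Revenue  [with Cost=-6, Supply=0, Revenue=6]  = 6
Without intervention: Cost = 2Supply - 1  [with Supply=0]  = -1; Revenue = |Cost - Supply|  [with Cost=-1, Supply=0]  = 1; Tax = -2Cost + Supply - Revenue  [with Cost=-1, Supply=0, Revenue=1]  = 1.
Change = 6 − 1 = 5.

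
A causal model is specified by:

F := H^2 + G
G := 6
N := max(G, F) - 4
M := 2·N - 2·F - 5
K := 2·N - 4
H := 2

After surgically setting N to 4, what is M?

Under do(N=4), the mechanism N := max(G, F) - 4 is discarded; N is fixed at 4.
F = H^2 + G  [with H=2, G=6]  = 10
M = 2·N - 2·F - 5  [with N=4, F=10]  = -17

-17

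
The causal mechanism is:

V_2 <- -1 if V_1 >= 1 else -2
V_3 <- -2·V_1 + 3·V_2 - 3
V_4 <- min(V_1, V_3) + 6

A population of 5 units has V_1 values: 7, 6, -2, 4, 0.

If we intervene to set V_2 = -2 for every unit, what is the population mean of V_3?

The intervention sets V_2=-2 in all 5 units regardless of V_1. Recomputing V_3 per unit gives -23, -21, -5, -17, -9; average -15.

-15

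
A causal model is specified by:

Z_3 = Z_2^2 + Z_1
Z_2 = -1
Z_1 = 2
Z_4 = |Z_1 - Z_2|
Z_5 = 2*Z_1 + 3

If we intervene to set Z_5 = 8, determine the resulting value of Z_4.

3

The intervention breaks the incoming arrows to Z_5: Z_5 = 2*Z_1 + 3 no longer applies, and Z_5 = 8.
Since Z_4 is not a descendant of the intervened variable, it is unaffected.
Z_4 = |Z_1 - Z_2|  [with Z_1=2, Z_2=-1]  = 3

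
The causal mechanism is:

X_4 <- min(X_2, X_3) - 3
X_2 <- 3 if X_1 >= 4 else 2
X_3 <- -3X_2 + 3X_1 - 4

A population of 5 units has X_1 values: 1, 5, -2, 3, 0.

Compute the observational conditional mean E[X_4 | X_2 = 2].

Conditioning on X_2=2 selects the 4 unit(s) with X_1 ∈ {1, -2, 3, 0}. Their X_4 values: -10, -19, -4, -13. Mean = -11.5.

-11.5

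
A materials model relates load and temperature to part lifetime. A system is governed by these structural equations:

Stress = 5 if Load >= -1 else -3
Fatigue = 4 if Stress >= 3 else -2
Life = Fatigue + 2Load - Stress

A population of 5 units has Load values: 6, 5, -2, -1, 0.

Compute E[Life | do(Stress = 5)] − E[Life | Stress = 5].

-1.8

Every unit gets Stress=5 under the intervention. Life values become 11, 9, -5, -3, -1; E[Life|do(Stress=5)] = 2.2.
Observing Stress=5 restricts to units where Stress's equation naturally yields 5: Load ∈ {6, 5, -1, 0}. In that subpopulation Life = 11, 9, -3, -1, mean 4.
Difference = 2.2 − 4 = -1.8.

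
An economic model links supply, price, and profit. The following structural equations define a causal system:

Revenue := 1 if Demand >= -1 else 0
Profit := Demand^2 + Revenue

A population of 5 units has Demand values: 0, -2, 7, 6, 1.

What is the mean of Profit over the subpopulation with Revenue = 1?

22.5

Conditioning on Revenue=1 selects the 4 unit(s) with Demand ∈ {0, 7, 6, 1}. Their Profit values: 1, 50, 37, 2. Mean = 22.5.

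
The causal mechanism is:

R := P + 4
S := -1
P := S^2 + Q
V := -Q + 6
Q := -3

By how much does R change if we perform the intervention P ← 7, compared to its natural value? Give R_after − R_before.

do(P=7) replaces the equation P := S^2 + Q with the constant P = 7.
R = P + 4  [with P=7]  = 11
Without intervention: P = S^2 + Q  [with S=-1, Q=-3]  = -2; R = P + 4  [with P=-2]  = 2.
Change = 11 − 2 = 9.

9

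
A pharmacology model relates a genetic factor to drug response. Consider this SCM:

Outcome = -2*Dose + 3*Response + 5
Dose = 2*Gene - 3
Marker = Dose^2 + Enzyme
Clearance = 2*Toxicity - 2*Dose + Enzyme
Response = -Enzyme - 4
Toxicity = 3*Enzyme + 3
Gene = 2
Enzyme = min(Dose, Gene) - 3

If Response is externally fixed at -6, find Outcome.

-15

do(Response=-6) replaces the equation Response = -Enzyme - 4 with the constant Response = -6.
Dose = 2*Gene - 3  [with Gene=2]  = 1
Outcome = -2*Dose + 3*Response + 5  [with Dose=1, Response=-6]  = -15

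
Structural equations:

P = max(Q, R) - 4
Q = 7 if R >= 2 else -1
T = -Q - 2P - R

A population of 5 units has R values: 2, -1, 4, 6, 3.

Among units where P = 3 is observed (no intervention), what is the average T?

Conditioning on P=3 selects the 4 unit(s) with R ∈ {2, 4, 6, 3}. Their T values: -15, -17, -19, -16. Mean = -16.75.

-16.75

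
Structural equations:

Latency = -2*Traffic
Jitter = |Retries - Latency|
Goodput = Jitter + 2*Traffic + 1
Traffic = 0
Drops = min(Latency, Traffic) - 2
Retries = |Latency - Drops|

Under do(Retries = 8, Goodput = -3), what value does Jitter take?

Setting Retries = 8, Goodput = -3 by intervention discards those variables' equations.
Latency = -2*Traffic  [with Traffic=0]  = 0
Jitter = |Retries - Latency|  [with Retries=8, Latency=0]  = 8

8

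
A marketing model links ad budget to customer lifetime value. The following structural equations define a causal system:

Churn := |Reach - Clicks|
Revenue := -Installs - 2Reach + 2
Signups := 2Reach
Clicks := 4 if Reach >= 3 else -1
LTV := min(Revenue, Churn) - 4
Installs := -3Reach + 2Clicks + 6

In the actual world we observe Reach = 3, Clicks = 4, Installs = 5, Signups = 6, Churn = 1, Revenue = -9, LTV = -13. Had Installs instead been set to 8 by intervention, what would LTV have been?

-16

The intervention breaks the incoming arrows to Installs: Installs := -3Reach + 2Clicks + 6 no longer applies, and Installs = 8.
Clicks = 4 if Reach >= 3 else -1  [with Reach=3]  = 4
Churn = |Reach - Clicks|  [with Reach=3, Clicks=4]  = 1
Revenue = -Installs - 2Reach + 2  [with Installs=8, Reach=3]  = -12
LTV = min(Revenue, Churn) - 4  [with Revenue=-12, Churn=1]  = -16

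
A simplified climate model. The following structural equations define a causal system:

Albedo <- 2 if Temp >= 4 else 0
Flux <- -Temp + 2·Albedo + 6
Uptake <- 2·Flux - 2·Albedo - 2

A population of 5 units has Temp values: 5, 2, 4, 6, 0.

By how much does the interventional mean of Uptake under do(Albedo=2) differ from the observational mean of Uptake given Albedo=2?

3.2

do(Albedo=2) breaks Albedo's dependence on Temp. With Albedo=2 fixed, Uptake across the units is 4, 10, 6, 2, 14, mean 7.2.
Conditioning on Albedo=2 selects the 3 unit(s) with Temp ∈ {5, 4, 6}. Their Uptake values: 4, 6, 2. Mean = 4.
Difference = 7.2 − 4 = 3.2.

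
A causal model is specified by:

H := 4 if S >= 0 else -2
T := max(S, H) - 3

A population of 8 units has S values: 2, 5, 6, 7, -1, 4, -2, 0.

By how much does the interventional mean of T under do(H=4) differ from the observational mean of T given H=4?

do(H=4) breaks H's dependence on S. With H=4 fixed, T across the units is 1, 2, 3, 4, 1, 1, 1, 1, mean 1.75.
Observing H=4 restricts to units where H's equation naturally yields 4: S ∈ {2, 5, 6, 7, 4, 0}. In that subpopulation T = 1, 2, 3, 4, 1, 1, mean 2.
Difference = 1.75 − 2 = -0.25.

-0.25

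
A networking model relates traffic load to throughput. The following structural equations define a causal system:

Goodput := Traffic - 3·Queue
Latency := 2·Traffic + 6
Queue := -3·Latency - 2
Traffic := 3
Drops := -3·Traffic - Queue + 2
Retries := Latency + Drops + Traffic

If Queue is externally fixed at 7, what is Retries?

do(Queue=7) replaces the equation Queue := -3·Latency - 2 with the constant Queue = 7.
Latency = 2·Traffic + 6  [with Traffic=3]  = 12
Drops = -3·Traffic - Queue + 2  [with Traffic=3, Queue=7]  = -14
Retries = Latency + Drops + Traffic  [with Latency=12, Drops=-14, Traffic=3]  = 1

1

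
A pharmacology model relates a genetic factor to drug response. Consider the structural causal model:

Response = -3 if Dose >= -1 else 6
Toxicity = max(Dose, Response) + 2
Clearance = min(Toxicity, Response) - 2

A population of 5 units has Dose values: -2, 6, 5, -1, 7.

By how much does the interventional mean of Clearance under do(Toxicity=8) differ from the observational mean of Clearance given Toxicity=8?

do(Toxicity=8) breaks Toxicity's dependence on Dose. With Toxicity=8 fixed, Clearance across the units is 4, -5, -5, -5, -5, mean -3.2.
E[Clearance|Toxicity=8] averages over only the 2 units with Toxicity=8 (Dose = -2, 6): Clearance = 4, -5, mean -0.5.
Difference = -3.2 − (-0.5) = -2.7.

-2.7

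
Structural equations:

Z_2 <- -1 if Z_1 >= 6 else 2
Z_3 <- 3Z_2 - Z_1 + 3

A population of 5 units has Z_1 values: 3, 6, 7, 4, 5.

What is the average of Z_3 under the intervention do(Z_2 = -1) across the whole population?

-5

do(Z_2=-1) breaks Z_2's dependence on Z_1. With Z_2=-1 fixed, Z_3 across the units is -3, -6, -7, -4, -5, mean -5.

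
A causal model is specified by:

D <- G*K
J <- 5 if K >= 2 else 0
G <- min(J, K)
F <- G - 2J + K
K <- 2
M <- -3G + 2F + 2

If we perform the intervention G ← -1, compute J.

Under do(G=-1), the mechanism G <- min(J, K) is discarded; G is fixed at -1.
Since J is not a descendant of the intervened variable, it is unaffected.
J = 5 if K >= 2 else 0  [with K=2]  = 5

5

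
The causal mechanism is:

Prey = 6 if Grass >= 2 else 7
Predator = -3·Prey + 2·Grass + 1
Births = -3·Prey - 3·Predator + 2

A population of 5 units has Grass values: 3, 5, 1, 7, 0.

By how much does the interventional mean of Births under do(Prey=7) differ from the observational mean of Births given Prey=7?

-16.2

do(Prey=7) breaks Prey's dependence on Grass. With Prey=7 fixed, Births across the units is 23, 11, 35, -1, 41, mean 21.8.
Conditioning on Prey=7 selects the 2 unit(s) with Grass ∈ {1, 0}. Their Births values: 35, 41. Mean = 38.
Difference = 21.8 − 38 = -16.2.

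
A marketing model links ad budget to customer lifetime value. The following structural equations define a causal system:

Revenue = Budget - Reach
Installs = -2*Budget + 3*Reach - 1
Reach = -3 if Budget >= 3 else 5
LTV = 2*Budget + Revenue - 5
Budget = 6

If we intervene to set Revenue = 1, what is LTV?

Intervening sets Revenue = 1 and removes its equation (Revenue = Budget - Reach).
LTV = 2*Budget + Revenue - 5  [with Budget=6, Revenue=1]  = 8

8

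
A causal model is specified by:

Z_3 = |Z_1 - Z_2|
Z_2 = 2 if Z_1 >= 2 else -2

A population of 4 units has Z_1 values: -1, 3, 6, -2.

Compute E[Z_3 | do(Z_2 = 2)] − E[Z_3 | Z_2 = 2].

0.5

Under do(Z_2=2), Z_2's equation is replaced by Z_2=2 for every unit. Per-unit Z_3: 3, 1, 4, 4. Mean = 3.
Conditioning on Z_2=2 selects the 2 unit(s) with Z_1 ∈ {3, 6}. Their Z_3 values: 1, 4. Mean = 2.5.
Difference = 3 − 2.5 = 0.5.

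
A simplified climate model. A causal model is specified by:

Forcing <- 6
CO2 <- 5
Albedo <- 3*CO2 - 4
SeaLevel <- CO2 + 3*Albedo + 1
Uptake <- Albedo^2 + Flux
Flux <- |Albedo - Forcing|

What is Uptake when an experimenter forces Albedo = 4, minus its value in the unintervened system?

-108

The intervention breaks the incoming arrows to Albedo: Albedo <- 3*CO2 - 4 no longer applies, and Albedo = 4.
Flux = |Albedo - Forcing|  [with Albedo=4, Forcing=6]  = 2
Uptake = Albedo^2 + Flux  [with Albedo=4, Flux=2]  = 18
Without intervention: Albedo = 3*CO2 - 4  [with CO2=5]  = 11; Flux = |Albedo - Forcing|  [with Albedo=11, Forcing=6]  = 5; Uptake = Albedo^2 + Flux  [with Albedo=11, Flux=5]  = 126.
Change = 18 − 126 = -108.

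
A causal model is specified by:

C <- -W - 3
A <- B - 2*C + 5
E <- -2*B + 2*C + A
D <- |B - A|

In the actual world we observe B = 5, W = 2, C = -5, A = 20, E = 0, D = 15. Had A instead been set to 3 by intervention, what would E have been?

-17

Intervening sets A = 3 and removes its equation (A <- B - 2*C + 5).
C = -W - 3  [with W=2]  = -5
E = -2*B + 2*C + A  [with B=5, C=-5, A=3]  = -17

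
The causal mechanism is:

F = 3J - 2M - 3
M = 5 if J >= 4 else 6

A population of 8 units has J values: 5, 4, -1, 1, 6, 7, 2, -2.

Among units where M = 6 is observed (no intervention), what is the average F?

Conditioning on M=6 selects the 4 unit(s) with J ∈ {-1, 1, 2, -2}. Their F values: -18, -12, -9, -21. Mean = -15.

-15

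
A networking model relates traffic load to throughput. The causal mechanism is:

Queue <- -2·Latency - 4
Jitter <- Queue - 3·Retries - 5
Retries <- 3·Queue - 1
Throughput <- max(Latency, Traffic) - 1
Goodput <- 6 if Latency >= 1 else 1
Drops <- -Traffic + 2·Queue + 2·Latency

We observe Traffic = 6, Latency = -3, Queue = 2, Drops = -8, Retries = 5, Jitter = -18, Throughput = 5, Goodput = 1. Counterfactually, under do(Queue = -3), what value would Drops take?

-18

The intervention breaks the incoming arrows to Queue: Queue <- -2·Latency - 4 no longer applies, and Queue = -3.
Drops = -Traffic + 2·Queue + 2·Latency  [with Traffic=6, Queue=-3, Latency=-3]  = -18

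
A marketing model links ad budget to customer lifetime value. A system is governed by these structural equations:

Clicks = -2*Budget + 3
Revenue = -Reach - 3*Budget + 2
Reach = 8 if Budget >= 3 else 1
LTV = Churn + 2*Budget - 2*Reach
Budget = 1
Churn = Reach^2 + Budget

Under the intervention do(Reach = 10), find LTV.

Under do(Reach=10), the mechanism Reach = 8 if Budget >= 3 else 1 is discarded; Reach is fixed at 10.
Churn = Reach^2 + Budget  [with Reach=10, Budget=1]  = 101
LTV = Churn + 2*Budget - 2*Reach  [with Churn=101, Budget=1, Reach=10]  = 83

83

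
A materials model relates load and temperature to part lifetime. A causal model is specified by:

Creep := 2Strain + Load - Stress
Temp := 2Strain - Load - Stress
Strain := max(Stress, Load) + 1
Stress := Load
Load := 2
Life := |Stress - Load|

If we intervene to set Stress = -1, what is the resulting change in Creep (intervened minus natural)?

do(Stress=-1) replaces the equation Stress := Load with the constant Stress = -1.
Strain = max(Stress, Load) + 1  [with Stress=-1, Load=2]  = 3
Creep = 2Strain + Load - Stress  [with Strain=3, Load=2, Stress=-1]  = 9
Without intervention: Stress = Load  [with Load=2]  = 2; Strain = max(Stress, Load) + 1  [with Stress=2, Load=2]  = 3; Creep = 2Strain + Load - Stress  [with Strain=3, Load=2, Stress=2]  = 6.
Change = 9 − 6 = 3.

3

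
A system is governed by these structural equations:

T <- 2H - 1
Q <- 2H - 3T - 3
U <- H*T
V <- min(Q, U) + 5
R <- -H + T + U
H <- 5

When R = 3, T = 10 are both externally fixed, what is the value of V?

-18

The joint intervention fixes R = 3, T = 10, removing each variable's own equation.
Q = 2H - 3T - 3  [with H=5, T=10]  = -23
U = H*T  [with H=5, T=10]  = 50
V = min(Q, U) + 5  [with Q=-23, U=50]  = -18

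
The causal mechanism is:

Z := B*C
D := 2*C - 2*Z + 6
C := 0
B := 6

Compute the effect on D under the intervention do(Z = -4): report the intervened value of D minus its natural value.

8

The intervention breaks the incoming arrows to Z: Z := B*C no longer applies, and Z = -4.
D = 2*C - 2*Z + 6  [with C=0, Z=-4]  = 14
Without intervention: Z = B*C  [with B=6, C=0]  = 0; D = 2*C - 2*Z + 6  [with C=0, Z=0]  = 6.
Change = 14 − 6 = 8.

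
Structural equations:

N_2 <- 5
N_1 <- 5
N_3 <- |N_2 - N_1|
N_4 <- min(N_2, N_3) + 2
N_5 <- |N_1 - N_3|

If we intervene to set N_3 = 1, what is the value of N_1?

Under do(N_3=1), the mechanism N_3 <- |N_2 - N_1| is discarded; N_3 is fixed at 1.
N_1 is not downstream of the intervention, so its value is determined by the original equations.

5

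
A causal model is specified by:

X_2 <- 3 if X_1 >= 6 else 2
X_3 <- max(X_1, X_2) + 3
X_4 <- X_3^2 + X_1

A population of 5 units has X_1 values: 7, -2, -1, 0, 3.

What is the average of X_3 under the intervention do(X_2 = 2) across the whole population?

do(X_2=2) breaks X_2's dependence on X_1. With X_2=2 fixed, X_3 across the units is 10, 5, 5, 5, 6, mean 6.2.

6.2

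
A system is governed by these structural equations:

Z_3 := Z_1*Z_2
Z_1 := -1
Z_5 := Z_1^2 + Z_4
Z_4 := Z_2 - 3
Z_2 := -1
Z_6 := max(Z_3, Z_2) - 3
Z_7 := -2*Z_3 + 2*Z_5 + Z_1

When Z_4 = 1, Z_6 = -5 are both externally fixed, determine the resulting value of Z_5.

Setting Z_4 = 1, Z_6 = -5 by intervention discards those variables' equations.
Z_5 = Z_1^2 + Z_4  [with Z_1=-1, Z_4=1]  = 2

2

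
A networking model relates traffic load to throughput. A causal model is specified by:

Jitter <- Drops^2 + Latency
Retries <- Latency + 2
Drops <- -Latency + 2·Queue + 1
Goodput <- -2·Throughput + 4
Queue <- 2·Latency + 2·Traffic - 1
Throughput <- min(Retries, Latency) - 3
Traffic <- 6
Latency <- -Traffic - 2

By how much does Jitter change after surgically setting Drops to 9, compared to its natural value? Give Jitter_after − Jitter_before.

80

Under do(Drops=9), the mechanism Drops <- -Latency + 2·Queue + 1 is discarded; Drops is fixed at 9.
Latency = -Traffic - 2  [with Traffic=6]  = -8
Jitter = Drops^2 + Latency  [with Drops=9, Latency=-8]  = 73
Without intervention: Latency = -Traffic - 2  [with Traffic=6]  = -8; Queue = 2·Latency + 2·Traffic - 1  [with Latency=-8, Traffic=6]  = -5; Drops = -Latency + 2·Queue + 1  [with Latency=-8, Queue=-5]  = -1; Jitter = Drops^2 + Latency  [with Drops=-1, Latency=-8]  = -7.
Change = 73 − (-7) = 80.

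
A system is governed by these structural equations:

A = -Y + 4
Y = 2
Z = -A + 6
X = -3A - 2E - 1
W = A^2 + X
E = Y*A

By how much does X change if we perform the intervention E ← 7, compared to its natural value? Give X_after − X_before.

-6

do(E=7) replaces the equation E = Y*A with the constant E = 7.
A = -Y + 4  [with Y=2]  = 2
X = -3A - 2E - 1  [with A=2, E=7]  = -21
Without intervention: A = -Y + 4  [with Y=2]  = 2; E = Y*A  [with Y=2, A=2]  = 4; X = -3A - 2E - 1  [with A=2, E=4]  = -15.
Change = -21 − (-15) = -6.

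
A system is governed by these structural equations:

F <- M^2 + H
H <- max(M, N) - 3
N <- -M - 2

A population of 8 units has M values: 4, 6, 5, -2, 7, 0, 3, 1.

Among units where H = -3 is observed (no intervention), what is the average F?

-1

E[F|H=-3] averages over only the 2 units with H=-3 (M = -2, 0): F = 1, -3, mean -1.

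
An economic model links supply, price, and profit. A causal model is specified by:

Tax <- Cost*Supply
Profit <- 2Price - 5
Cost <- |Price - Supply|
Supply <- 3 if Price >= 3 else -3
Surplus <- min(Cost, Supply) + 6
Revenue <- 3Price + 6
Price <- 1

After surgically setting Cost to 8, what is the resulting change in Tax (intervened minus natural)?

-12

do(Cost=8) replaces the equation Cost <- |Price - Supply| with the constant Cost = 8.
Supply = 3 if Price >= 3 else -3  [with Price=1]  = -3
Tax = Cost*Supply  [with Cost=8, Supply=-3]  = -24
Without intervention: Supply = 3 if Price >= 3 else -3  [with Price=1]  = -3; Cost = |Price - Supply|  [with Price=1, Supply=-3]  = 4; Tax = Cost*Supply  [with Cost=4, Supply=-3]  = -12.
Change = -24 − (-12) = -12.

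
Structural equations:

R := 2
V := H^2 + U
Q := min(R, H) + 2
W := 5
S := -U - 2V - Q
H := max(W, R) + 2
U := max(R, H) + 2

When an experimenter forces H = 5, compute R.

Under do(H=5), the mechanism H := max(W, R) + 2 is discarded; H is fixed at 5.
Since R is not a descendant of the intervened variable, it is unaffected.

2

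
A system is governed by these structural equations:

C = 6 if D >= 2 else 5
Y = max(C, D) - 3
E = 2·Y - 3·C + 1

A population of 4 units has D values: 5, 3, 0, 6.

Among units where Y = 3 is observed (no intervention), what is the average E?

Conditioning on Y=3 selects the 3 unit(s) with D ∈ {5, 3, 6}. Their E values: -11, -11, -11. Mean = -11.

-11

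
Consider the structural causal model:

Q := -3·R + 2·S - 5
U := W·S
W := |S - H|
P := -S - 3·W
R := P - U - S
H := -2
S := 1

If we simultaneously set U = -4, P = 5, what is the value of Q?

Under do(U = -4, P = 5), each intervened variable's structural equation is replaced by its fixed value.
R = P - U - S  [with P=5, U=-4, S=1]  = 8
Q = -3·R + 2·S - 5  [with R=8, S=1]  = -27

-27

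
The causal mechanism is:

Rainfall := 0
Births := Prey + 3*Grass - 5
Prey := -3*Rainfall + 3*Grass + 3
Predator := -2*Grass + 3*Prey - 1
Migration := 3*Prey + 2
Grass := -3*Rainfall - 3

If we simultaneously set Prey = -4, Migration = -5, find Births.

The joint intervention fixes Prey = -4, Migration = -5, removing each variable's own equation.
Grass = -3*Rainfall - 3  [with Rainfall=0]  = -3
Births = Prey + 3*Grass - 5  [with Prey=-4, Grass=-3]  = -18

-18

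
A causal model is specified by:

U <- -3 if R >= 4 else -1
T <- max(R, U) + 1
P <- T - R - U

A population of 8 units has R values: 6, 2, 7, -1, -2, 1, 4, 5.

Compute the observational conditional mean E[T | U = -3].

6.5

Observing U=-3 restricts to units where U's equation naturally yields -3: R ∈ {6, 7, 4, 5}. In that subpopulation T = 7, 8, 5, 6, mean 6.5.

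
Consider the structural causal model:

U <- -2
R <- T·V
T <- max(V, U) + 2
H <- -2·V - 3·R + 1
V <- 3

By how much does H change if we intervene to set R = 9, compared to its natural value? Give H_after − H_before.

Intervening sets R = 9 and removes its equation (R <- T·V).
H = -2·V - 3·R + 1  [with V=3, R=9]  = -32
Without intervention: T = max(V, U) + 2  [with V=3, U=-2]  = 5; R = T·V  [with T=5, V=3]  = 15; H = -2·V - 3·R + 1  [with V=3, R=15]  = -50.
Change = -32 − (-50) = 18.

18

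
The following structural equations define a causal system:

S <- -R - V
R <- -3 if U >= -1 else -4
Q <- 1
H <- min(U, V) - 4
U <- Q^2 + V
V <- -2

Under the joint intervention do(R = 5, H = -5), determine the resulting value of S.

Setting R = 5, H = -5 by intervention discards those variables' equations.
S = -R - V  [with R=5, V=-2]  = -3

-3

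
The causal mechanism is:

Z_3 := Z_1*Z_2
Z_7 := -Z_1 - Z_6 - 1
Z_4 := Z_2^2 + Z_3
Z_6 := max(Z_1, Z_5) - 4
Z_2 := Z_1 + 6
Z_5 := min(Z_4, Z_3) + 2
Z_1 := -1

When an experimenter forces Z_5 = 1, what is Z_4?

The intervention breaks the incoming arrows to Z_5: Z_5 := min(Z_4, Z_3) + 2 no longer applies, and Z_5 = 1.
Since Z_4 is not a descendant of the intervened variable, it is unaffected.
Z_2 = Z_1 + 6  [with Z_1=-1]  = 5
Z_3 = Z_1*Z_2  [with Z_1=-1, Z_2=5]  = -5
Z_4 = Z_2^2 + Z_3  [with Z_2=5, Z_3=-5]  = 20

20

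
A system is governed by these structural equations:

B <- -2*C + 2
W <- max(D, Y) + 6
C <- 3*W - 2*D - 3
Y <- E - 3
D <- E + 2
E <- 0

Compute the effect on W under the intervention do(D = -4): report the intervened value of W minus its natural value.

The intervention breaks the incoming arrows to D: D <- E + 2 no longer applies, and D = -4.
Y = E - 3  [with E=0]  = -3
W = max(D, Y) + 6  [with D=-4, Y=-3]  = 3
Without intervention: Y = E - 3  [with E=0]  = -3; D = E + 2  [with E=0]  = 2; W = max(D, Y) + 6  [with D=2, Y=-3]  = 8.
Change = 3 − 8 = -5.

-5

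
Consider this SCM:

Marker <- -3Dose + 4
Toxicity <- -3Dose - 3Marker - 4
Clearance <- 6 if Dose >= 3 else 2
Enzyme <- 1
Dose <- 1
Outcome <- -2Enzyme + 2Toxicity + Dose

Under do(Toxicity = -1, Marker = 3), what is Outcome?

-3

The joint intervention fixes Toxicity = -1, Marker = 3, removing each variable's own equation.
Outcome = -2Enzyme + 2Toxicity + Dose  [with Enzyme=1, Toxicity=-1, Dose=1]  = -3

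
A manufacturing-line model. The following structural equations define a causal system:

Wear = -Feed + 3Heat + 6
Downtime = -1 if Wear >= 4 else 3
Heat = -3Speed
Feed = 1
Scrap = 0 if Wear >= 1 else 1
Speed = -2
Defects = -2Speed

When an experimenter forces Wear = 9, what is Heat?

6

Under do(Wear=9), the mechanism Wear = -Feed + 3Heat + 6 is discarded; Wear is fixed at 9.
Since Heat is not a descendant of the intervened variable, it is unaffected.
Heat = -3Speed  [with Speed=-2]  = 6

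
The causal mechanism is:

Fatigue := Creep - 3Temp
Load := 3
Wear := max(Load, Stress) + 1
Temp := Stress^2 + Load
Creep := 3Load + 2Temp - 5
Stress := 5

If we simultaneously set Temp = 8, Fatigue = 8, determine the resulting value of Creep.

Setting Temp = 8, Fatigue = 8 by intervention discards those variables' equations.
Creep = 3Load + 2Temp - 5  [with Load=3, Temp=8]  = 20

20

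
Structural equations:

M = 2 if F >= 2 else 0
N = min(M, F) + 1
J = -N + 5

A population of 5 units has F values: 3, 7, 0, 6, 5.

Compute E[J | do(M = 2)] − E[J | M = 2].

0.4

Every unit gets M=2 under the intervention. J values become 2, 2, 4, 2, 2; E[J|do(M=2)] = 2.4.
E[J|M=2] averages over only the 4 units with M=2 (F = 3, 7, 6, 5): J = 2, 2, 2, 2, mean 2.
Difference = 2.4 − 2 = 0.4.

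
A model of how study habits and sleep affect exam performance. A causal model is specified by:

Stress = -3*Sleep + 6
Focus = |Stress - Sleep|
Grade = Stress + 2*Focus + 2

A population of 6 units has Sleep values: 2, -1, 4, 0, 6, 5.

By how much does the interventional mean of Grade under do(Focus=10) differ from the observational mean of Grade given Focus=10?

-3.5

Under do(Focus=10), Focus's equation is replaced by Focus=10 for every unit. Per-unit Grade: 22, 31, 16, 28, 10, 13. Mean = 20.
E[Grade|Focus=10] averages over only the 2 units with Focus=10 (Sleep = -1, 4): Grade = 31, 16, mean 23.5.
Difference = 20 − 23.5 = -3.5.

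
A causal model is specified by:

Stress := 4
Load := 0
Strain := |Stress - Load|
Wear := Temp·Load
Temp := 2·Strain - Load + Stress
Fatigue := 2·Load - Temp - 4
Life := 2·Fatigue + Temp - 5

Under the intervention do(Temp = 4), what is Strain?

4

Under do(Temp=4), the mechanism Temp := 2·Strain - Load + Stress is discarded; Temp is fixed at 4.
Since Strain is not a descendant of the intervened variable, it is unaffected.
Strain = |Stress - Load|  [with Stress=4, Load=0]  = 4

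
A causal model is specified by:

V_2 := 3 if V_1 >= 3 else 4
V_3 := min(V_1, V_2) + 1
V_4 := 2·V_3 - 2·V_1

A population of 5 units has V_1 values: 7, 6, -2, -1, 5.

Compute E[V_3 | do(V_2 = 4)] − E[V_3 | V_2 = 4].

Every unit gets V_2=4 under the intervention. V_3 values become 5, 5, -1, 0, 5; E[V_3|do(V_2=4)] = 2.8.
E[V_3|V_2=4] averages over only the 2 units with V_2=4 (V_1 = -2, -1): V_3 = -1, 0, mean -0.5.
Difference = 2.8 − (-0.5) = 3.3.

3.3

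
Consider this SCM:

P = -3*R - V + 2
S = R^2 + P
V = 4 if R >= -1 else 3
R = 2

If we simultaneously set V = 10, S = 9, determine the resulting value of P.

The joint intervention fixes V = 10, S = 9, removing each variable's own equation.
P = -3*R - V + 2  [with R=2, V=10]  = -14

-14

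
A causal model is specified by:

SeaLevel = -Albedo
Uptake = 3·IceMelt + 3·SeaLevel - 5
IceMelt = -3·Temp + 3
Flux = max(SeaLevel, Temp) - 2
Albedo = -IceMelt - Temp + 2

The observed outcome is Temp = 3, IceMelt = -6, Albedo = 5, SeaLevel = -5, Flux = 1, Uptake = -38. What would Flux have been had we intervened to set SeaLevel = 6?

4

Intervening sets SeaLevel = 6 and removes its equation (SeaLevel = -Albedo).
Flux = max(SeaLevel, Temp) - 2  [with SeaLevel=6, Temp=3]  = 4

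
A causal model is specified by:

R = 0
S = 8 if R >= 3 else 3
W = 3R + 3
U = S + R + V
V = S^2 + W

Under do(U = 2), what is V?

The intervention breaks the incoming arrows to U: U = S + R + V no longer applies, and U = 2.
Since V is not a descendant of the intervened variable, it is unaffected.
S = 8 if R >= 3 else 3  [with R=0]  = 3
W = 3R + 3  [with R=0]  = 3
V = S^2 + W  [with S=3, W=3]  = 12

12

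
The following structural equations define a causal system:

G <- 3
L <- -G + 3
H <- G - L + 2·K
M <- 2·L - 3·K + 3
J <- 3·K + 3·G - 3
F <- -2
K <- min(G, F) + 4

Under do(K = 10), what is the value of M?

Intervening sets K = 10 and removes its equation (K <- min(G, F) + 4).
L = -G + 3  [with G=3]  = 0
M = 2·L - 3·K + 3  [with L=0, K=10]  = -27

-27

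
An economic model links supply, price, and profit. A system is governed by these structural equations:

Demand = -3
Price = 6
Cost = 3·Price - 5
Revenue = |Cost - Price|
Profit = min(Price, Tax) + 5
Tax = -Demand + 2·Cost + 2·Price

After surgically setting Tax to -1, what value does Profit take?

4

The intervention breaks the incoming arrows to Tax: Tax = -Demand + 2·Cost + 2·Price no longer applies, and Tax = -1.
Profit = min(Price, Tax) + 5  [with Price=6, Tax=-1]  = 4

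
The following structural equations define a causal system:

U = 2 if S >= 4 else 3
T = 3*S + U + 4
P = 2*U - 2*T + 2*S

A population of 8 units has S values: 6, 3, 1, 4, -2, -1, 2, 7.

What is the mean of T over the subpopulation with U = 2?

Conditioning on U=2 selects the 3 unit(s) with S ∈ {6, 4, 7}. Their T values: 24, 18, 27. Mean = 23.

23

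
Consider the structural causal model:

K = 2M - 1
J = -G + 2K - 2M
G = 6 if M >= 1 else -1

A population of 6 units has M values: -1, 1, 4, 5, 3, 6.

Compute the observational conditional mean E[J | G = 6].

Conditioning on G=6 selects the 5 unit(s) with M ∈ {1, 4, 5, 3, 6}. Their J values: -6, 0, 2, -2, 4. Mean = -0.4.

-0.4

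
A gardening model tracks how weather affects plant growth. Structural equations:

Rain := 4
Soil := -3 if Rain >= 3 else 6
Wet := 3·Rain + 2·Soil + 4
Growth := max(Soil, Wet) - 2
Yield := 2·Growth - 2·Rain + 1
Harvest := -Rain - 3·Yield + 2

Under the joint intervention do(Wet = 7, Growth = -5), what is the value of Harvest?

Setting Wet = 7, Growth = -5 by intervention discards those variables' equations.
Yield = 2·Growth - 2·Rain + 1  [with Growth=-5, Rain=4]  = -17
Harvest = -Rain - 3·Yield + 2  [with Rain=4, Yield=-17]  = 49

49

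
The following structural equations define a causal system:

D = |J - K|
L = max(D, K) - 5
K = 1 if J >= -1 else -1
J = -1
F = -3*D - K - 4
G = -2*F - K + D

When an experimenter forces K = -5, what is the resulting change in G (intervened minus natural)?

Under do(K=-5), the mechanism K = 1 if J >= -1 else -1 is discarded; K is fixed at -5.
D = |J - K|  [with J=-1, K=-5]  = 4
F = -3*D - K - 4  [with D=4, K=-5]  = -11
G = -2*F - K + D  [with F=-11, K=-5, D=4]  = 31
Without intervention: K = 1 if J >= -1 else -1  [with J=-1]  = 1; D = |J - K|  [with J=-1, K=1]  = 2; F = -3*D - K - 4  [with D=2, K=1]  = -11; G = -2*F - K + D  [with F=-11, K=1, D=2]  = 23.
Change = 31 − 23 = 8.

8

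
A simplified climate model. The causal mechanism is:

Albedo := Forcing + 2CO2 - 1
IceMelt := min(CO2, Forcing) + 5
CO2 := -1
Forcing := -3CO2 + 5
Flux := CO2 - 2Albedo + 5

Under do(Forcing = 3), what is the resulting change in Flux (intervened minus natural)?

do(Forcing=3) replaces the equation Forcing := -3CO2 + 5 with the constant Forcing = 3.
Albedo = Forcing + 2CO2 - 1  [with Forcing=3, CO2=-1]  = 0
Flux = CO2 - 2Albedo + 5  [with CO2=-1, Albedo=0]  = 4
Without intervention: Forcing = -3CO2 + 5  [with CO2=-1]  = 8; Albedo = Forcing + 2CO2 - 1  [with Forcing=8, CO2=-1]  = 5; Flux = CO2 - 2Albedo + 5  [with CO2=-1, Albedo=5]  = -6.
Change = 4 − (-6) = 10.

10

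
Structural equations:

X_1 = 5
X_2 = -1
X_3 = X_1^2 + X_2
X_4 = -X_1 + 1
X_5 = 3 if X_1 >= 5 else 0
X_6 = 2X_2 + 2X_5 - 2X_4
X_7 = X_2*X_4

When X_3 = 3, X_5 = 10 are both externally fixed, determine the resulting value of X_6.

26

Setting X_3 = 3, X_5 = 10 by intervention discards those variables' equations.
X_4 = -X_1 + 1  [with X_1=5]  = -4
X_6 = 2X_2 + 2X_5 - 2X_4  [with X_2=-1, X_5=10, X_4=-4]  = 26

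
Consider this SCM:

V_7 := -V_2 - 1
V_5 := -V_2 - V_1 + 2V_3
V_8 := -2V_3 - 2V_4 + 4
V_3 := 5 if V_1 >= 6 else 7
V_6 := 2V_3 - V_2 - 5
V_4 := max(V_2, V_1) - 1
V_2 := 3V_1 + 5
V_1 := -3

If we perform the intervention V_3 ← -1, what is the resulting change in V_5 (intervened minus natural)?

do(V_3=-1) replaces the equation V_3 := 5 if V_1 >= 6 else 7 with the constant V_3 = -1.
V_2 = 3V_1 + 5  [with V_1=-3]  = -4
V_5 = -V_2 - V_1 + 2V_3  [with V_2=-4, V_1=-3, V_3=-1]  = 5
Without intervention: V_2 = 3V_1 + 5  [with V_1=-3]  = -4; V_3 = 5 if V_1 >= 6 else 7  [with V_1=-3]  = 7; V_5 = -V_2 - V_1 + 2V_3  [with V_2=-4, V_1=-3, V_3=7]  = 21.
Change = 5 − 21 = -16.

-16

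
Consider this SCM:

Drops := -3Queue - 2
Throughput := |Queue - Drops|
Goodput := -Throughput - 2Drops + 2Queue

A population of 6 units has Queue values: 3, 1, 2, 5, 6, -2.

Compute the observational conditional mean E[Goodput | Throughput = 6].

Observing Throughput=6 restricts to units where Throughput's equation naturally yields 6: Queue ∈ {1, -2}. In that subpopulation Goodput = 6, -18, mean -6.

-6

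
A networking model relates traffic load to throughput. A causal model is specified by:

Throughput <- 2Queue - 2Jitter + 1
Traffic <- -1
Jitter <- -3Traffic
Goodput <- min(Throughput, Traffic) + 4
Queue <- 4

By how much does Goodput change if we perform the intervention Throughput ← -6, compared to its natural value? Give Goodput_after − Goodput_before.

Intervening sets Throughput = -6 and removes its equation (Throughput <- 2Queue - 2Jitter + 1).
Goodput = min(Throughput, Traffic) + 4  [with Throughput=-6, Traffic=-1]  = -2
Without intervention: Jitter = -3Traffic  [with Traffic=-1]  = 3; Throughput = 2Queue - 2Jitter + 1  [with Queue=4, Jitter=3]  = 3; Goodput = min(Throughput, Traffic) + 4  [with Throughput=3, Traffic=-1]  = 3.
Change = -2 − 3 = -5.

-5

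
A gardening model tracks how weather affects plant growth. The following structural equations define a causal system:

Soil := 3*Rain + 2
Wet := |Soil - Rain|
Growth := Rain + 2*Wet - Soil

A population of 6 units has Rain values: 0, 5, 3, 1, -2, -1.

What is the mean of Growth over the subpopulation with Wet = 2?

4

Observing Wet=2 restricts to units where Wet's equation naturally yields 2: Rain ∈ {0, -2}. In that subpopulation Growth = 2, 6, mean 4.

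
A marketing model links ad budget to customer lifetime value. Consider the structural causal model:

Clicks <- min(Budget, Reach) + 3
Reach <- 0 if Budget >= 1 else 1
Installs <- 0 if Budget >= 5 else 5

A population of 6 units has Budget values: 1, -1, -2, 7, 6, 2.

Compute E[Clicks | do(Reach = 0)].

2.5

Under do(Reach=0), Reach's equation is replaced by Reach=0 for every unit. Per-unit Clicks: 3, 2, 1, 3, 3, 3. Mean = 2.5.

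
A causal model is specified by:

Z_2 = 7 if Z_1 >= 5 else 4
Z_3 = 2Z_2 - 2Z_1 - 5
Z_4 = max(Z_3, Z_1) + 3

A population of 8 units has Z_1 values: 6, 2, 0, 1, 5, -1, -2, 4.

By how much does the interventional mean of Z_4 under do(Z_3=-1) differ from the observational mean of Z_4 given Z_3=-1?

Every unit gets Z_3=-1 under the intervention. Z_4 values become 9, 5, 3, 4, 8, 2, 2, 7; E[Z_4|do(Z_3=-1)] = 5.
E[Z_4|Z_3=-1] averages over only the 2 units with Z_3=-1 (Z_1 = 2, 5): Z_4 = 5, 8, mean 6.5.
Difference = 5 − 6.5 = -1.5.

-1.5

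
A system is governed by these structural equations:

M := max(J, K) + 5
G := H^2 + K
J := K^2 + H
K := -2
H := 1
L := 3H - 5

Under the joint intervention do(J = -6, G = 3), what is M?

3

The joint intervention fixes J = -6, G = 3, removing each variable's own equation.
M = max(J, K) + 5  [with J=-6, K=-2]  = 3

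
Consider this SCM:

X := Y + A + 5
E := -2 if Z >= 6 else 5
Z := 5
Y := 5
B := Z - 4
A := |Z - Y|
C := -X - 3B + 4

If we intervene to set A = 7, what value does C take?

-16

The intervention breaks the incoming arrows to A: A := |Z - Y| no longer applies, and A = 7.
X = Y + A + 5  [with Y=5, A=7]  = 17
B = Z - 4  [with Z=5]  = 1
C = -X - 3B + 4  [with X=17, B=1]  = -16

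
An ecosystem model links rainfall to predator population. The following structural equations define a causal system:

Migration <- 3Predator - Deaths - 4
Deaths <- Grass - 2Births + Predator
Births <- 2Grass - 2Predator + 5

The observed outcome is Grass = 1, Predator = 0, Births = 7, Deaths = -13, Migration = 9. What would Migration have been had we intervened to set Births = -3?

-11

do(Births=-3) replaces the equation Births <- 2Grass - 2Predator + 5 with the constant Births = -3.
Deaths = Grass - 2Births + Predator  [with Grass=1, Births=-3, Predator=0]  = 7
Migration = 3Predator - Deaths - 4  [with Predator=0, Deaths=7]  = -11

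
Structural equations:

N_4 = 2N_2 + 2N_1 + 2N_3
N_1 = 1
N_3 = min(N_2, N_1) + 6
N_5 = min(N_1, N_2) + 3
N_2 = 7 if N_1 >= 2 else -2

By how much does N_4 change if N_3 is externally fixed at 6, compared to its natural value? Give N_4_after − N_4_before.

The intervention breaks the incoming arrows to N_3: N_3 = min(N_2, N_1) + 6 no longer applies, and N_3 = 6.
N_2 = 7 if N_1 >= 2 else -2  [with N_1=1]  = -2
N_4 = 2N_2 + 2N_1 + 2N_3  [with N_2=-2, N_1=1, N_3=6]  = 10
Without intervention: N_2 = 7 if N_1 >= 2 else -2  [with N_1=1]  = -2; N_3 = min(N_2, N_1) + 6  [with N_2=-2, N_1=1]  = 4; N_4 = 2N_2 + 2N_1 + 2N_3  [with N_2=-2, N_1=1, N_3=4]  = 6.
Change = 10 − 6 = 4.

4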